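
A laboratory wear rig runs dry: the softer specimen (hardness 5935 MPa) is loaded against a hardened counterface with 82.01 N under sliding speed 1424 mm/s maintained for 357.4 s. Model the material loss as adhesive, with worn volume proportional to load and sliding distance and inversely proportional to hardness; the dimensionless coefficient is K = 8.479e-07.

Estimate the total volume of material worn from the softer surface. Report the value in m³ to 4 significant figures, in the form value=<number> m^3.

Quoted intermediates are rounded. The algebra runs at full float precision. Rounded just once to 4 significant digits.
Sliding speed v = 1424 mm/s = 1.424 m/s. Sliding distance L = v·t = 1.424 m/s × 357.4 s = 508.9 m.
Hardness H = 5935 MPa = 5.935e+09 Pa.
Collected in SI base units: W = 82.01 N, H = 5.935e+09 Pa, K = 8.479e-07.
Worn volume V = K·W·L/H = 8.479e-07 · 82.01 · 508.9 / 5.935e+09 = 5.963e-12 m³.

value=5.963e-12 m^3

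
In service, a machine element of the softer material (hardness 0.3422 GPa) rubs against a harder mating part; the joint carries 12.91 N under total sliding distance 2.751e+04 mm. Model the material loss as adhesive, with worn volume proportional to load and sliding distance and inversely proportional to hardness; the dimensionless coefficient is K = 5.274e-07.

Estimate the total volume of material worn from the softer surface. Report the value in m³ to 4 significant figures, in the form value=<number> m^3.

value=5.474e-13 m^3

Intermediate values are shown rounded. The algebra maintains full float precision, and a lone final rounding to four significant figures.
Distance covered L = 2.751e+04 mm = 27.51 m.
Hardness H = 0.3422 GPa = 3.422e+08 Pa.
Restated in SI base units: W = 12.91 N, H = 3.422e+08 Pa, K = 5.274e-07.
Volume removed: V = K·W·L/H = 5.274e-07 · 12.91 · 27.51 / 3.422e+08 = 5.474e-13 m³.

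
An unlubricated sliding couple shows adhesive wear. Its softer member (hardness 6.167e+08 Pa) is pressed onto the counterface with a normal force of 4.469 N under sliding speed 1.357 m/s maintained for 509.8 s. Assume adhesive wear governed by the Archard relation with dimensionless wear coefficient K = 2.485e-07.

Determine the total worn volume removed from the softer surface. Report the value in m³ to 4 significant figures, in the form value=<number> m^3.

value=1.246e-12 m^3

Intermediates are printed rounded; every step runs at full float precision; one last rounding: four significant digits.
Sliding distance L = v·t = 1.357 m/s × 509.8 s = 691.8 m.
SI base units throughout: W = 4.469 N, H = 6.167e+08 Pa, K = 2.485e-07.
Volume removed: V = K·W·L/H = 2.485e-07 · 4.469 · 691.8 / 6.167e+08 = 1.246e-12 m³.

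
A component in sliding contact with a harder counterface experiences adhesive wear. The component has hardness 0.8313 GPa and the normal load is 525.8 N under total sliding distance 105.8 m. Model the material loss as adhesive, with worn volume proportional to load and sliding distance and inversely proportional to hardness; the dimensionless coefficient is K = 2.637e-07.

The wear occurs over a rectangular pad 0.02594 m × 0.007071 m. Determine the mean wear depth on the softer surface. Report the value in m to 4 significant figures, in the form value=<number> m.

value=9.621e-08 m

The computation maintains exact precision — quoted intermediates are rounded, and one final rounding to 4 significant digits.
Hardness H = 0.8313 GPa = 8.313e+08 Pa.
Contact area A = 0.02594 m × 0.007071 m = 1.834e-04 m².
In SI base units, W = 525.8 N, H = 8.313e+08 Pa, K = 2.637e-07.
Apply Archard: V = K·W·L/H = 2.637e-07 · 525.8 · 105.8 / 8.313e+08 = 1.765e-11 m³.
Average depth h = V/A = 1.765e-11 / 1.834e-04 = 9.621e-08 m.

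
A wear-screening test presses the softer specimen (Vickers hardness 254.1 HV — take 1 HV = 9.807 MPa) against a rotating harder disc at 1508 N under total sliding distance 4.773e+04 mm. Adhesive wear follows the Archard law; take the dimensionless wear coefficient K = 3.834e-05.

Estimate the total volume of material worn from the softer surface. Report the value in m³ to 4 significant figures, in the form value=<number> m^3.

Printed values are rounded; all working math keeps exact precision — a lone final rounding, at four significant figures.
Distance L = 4.773e+04 mm = 47.73 m.
Hardness H = 254.1 HV × 9.807 MPa/HV = 2492 MPa = 2.492e+09 Pa.
SI base units throughout: W = 1508 N, H = 2.492e+09 Pa, K = 3.834e-05.
Worn volume V = K·W·L/H = 3.834e-05 · 1508 · 47.73 / 2.492e+09 = 1.107e-09 m³.

value=1.107e-09 m^3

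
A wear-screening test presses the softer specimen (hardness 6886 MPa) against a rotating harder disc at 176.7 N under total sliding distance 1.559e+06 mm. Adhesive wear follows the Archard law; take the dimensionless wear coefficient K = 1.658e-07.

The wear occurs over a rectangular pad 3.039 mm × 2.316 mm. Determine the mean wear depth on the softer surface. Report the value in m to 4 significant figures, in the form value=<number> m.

Intermediates are printed rounded. All working math carries exact precision; one last rounding to 4 significant digits.
Convert: Distance L = 1.559e+06 mm = 1559 m.
Convert: Hardness H = 6886 MPa = 6.886e+09 Pa.
Convert: Pad sides 3.039 mm × 2.316 mm = 0.003039 m × 0.002316 m. Contact area A = 0.003039 m × 0.002316 m = 7.038e-06 m².
Collected in SI base units: W = 176.7 N, H = 6.886e+09 Pa, K = 1.658e-07.
Volume removed: V = K·W·L/H = 1.658e-07 · 176.7 · 1559 / 6.886e+09 = 6.633e-12 m³.
Depth h = V/A = 6.633e-12 / 7.038e-06 = 9.424e-07 m.

value=9.424e-07 m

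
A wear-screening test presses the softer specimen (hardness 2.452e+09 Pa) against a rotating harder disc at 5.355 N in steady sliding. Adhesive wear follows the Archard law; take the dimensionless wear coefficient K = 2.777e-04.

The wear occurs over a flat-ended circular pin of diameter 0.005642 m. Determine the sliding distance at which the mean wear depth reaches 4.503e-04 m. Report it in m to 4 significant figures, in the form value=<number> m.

Each operation holds full precision. The intermediates are printed rounded — one final rounding to four significant digits.
Convert: Contact area A = π·d²/4 = π·(0.005642 m)²/4 = 2.500e-05 m².
SI base units throughout: W = 5.355 N, H = 2.452e+09 Pa, K = 2.777e-04.
Allowed volume V_lim = h_lim·A = 4.503e-04 · 2.500e-05 = 1.126e-08 m³.
Sliding life L = V_lim·H/(K·W) = 1.126e-08 · 2.452e+09 / (2.777e-04 · 5.355) = 1.856e+04 m.

value=1.856e+04 m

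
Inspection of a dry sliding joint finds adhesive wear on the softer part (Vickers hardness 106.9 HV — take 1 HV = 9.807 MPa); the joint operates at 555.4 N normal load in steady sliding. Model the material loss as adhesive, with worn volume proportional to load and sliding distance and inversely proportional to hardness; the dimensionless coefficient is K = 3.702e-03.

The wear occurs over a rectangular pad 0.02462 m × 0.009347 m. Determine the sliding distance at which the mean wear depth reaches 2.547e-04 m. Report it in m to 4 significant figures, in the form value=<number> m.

Intermediate values are shown rounded; all arithmetic maintains exact precision; rounded once at the end to four significant digits.
Hardness H = 106.9 HV × 9.807 MPa/HV = 1048 MPa = 1.048e+09 Pa.
Contact area A = 0.02462 m × 0.009347 m = 2.301e-04 m².
Collected in SI base units: W = 555.4 N, H = 1.048e+09 Pa, K = 3.702e-03.
Volume at the limit: V_lim = h_lim·A = 2.547e-04 · 2.301e-04 = 5.861e-08 m³.
Thus life L = V_lim·H/(K·W) = 5.861e-08 · 1.048e+09 / (3.702e-03 · 555.4) = 29.89 m.

value=29.89 m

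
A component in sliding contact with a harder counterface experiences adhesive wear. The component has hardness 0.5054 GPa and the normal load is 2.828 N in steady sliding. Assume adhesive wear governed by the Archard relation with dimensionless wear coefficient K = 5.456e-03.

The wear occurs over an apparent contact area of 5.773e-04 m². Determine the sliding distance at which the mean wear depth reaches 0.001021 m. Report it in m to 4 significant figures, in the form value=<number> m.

value=1.931e+04 m

Intermediate values appear rounded; the computation carries exact precision. Rounded just once: 4 significant digits.
Hardness H = 0.5054 GPa = 5.054e+08 Pa.
In SI base units, W = 2.828 N, H = 5.054e+08 Pa, K = 5.456e-03.
Permissible volume V_lim = h_lim·A = 0.001021 · 5.773e-04 = 5.894e-07 m³.
Inverting, life L = V_lim·H/(K·W) = 5.894e-07 · 5.054e+08 / (5.456e-03 · 2.828) = 1.931e+04 m.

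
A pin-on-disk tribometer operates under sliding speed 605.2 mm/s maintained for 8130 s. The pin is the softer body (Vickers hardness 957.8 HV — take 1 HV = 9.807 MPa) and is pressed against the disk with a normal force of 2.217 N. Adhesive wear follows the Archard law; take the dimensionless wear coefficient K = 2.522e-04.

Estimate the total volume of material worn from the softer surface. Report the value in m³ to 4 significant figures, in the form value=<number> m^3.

Intermediate values are printed rounded; every step maintains full float precision, and rounded just once: four significant digits.
Convert: Sliding speed v = 605.2 mm/s = 0.6052 m/s. Total distance L = v·t = 0.6052 m/s × 8130 s = 4920 m.
Convert: Hardness H = 957.8 HV × 9.807 MPa/HV = 9393 MPa = 9.393e+09 Pa.
Collected in SI base units: W = 2.217 N, H = 9.393e+09 Pa, K = 2.522e-04.
Wear volume V = K·W·L/H = 2.522e-04 · 2.217 · 4920 / 9.393e+09 = 2.929e-10 m³.

value=2.929e-10 m^3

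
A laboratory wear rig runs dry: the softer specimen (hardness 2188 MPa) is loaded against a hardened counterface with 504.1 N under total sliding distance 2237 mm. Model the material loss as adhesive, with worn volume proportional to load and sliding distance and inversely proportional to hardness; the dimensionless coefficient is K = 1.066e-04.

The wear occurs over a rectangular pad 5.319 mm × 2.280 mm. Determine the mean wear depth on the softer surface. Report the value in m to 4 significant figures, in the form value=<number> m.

value=4.530e-06 m

Each operation carries full float precision. The intermediates are displayed rounded. Rounded once at the end to 4 significant figures.
Convert: Path length L = 2237 mm = 2.237 m.
Convert: Hardness H = 2188 MPa = 2.188e+09 Pa.
Convert: Pad sides 5.319 mm × 2.280 mm = 0.005319 m × 0.002280 m. Contact area A = 0.005319 m × 0.002280 m = 1.213e-05 m².
Expressed in SI base units: W = 504.1 N, H = 2.188e+09 Pa, K = 1.066e-04.
The Archard volume V = K·W·L/H = 1.066e-04 · 504.1 · 2.237 / 2.188e+09 = 5.494e-11 m³.
Mean depth h = V/A = 5.494e-11 / 1.213e-05 = 4.530e-06 m.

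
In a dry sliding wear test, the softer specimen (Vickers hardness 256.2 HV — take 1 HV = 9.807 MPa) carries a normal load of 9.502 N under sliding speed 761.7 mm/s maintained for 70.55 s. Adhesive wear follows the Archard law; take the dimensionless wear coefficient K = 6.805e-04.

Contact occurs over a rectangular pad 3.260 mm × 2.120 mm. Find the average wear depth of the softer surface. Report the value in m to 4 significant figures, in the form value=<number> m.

value=2.001e-05 m

Intermediates appear rounded — each operation maintains full float precision; a single final rounding, at 4 significant figures.
Sliding speed v = 761.7 mm/s = 0.7617 m/s. Path length L = v·t = 0.7617 m/s × 70.55 s = 53.74 m.
Hardness H = 256.2 HV × 9.807 MPa/HV = 2513 MPa = 2.513e+09 Pa.
Pad sides 3.260 mm × 2.120 mm = 0.003260 m × 0.002120 m. Contact area A = 0.003260 m × 0.002120 m = 6.911e-06 m².
SI base units throughout: W = 9.502 N, H = 2.513e+09 Pa, K = 6.805e-04.
Volume removed: V = K·W·L/H = 6.805e-04 · 9.502 · 53.74 / 2.513e+09 = 1.383e-10 m³.
Mean depth h = V/A = 1.383e-10 / 6.911e-06 = 2.001e-05 m.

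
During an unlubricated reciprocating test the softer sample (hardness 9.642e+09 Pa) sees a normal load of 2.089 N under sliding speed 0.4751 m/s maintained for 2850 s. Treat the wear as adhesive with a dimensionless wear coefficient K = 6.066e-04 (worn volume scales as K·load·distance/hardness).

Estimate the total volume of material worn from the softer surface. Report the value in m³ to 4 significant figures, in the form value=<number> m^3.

value=1.780e-10 m^3

Intermediate values appear rounded; each operation maintains full precision, and rounded just once: 4 significant figures.
Total distance L = v·t = 0.4751 m/s × 2850 s = 1354 m.
Expressed in SI base units: W = 2.089 N, H = 9.642e+09 Pa, K = 6.066e-04.
Wear volume V = K·W·L/H = 6.066e-04 · 2.089 · 1354 / 9.642e+09 = 1.780e-10 m³.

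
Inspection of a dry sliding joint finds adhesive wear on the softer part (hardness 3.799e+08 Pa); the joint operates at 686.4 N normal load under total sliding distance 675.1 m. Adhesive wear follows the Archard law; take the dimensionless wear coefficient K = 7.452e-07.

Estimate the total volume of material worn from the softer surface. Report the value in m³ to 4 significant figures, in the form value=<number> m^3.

Intermediate values are printed rounded; each operation carries full float precision — rounded once at the end, at 4 significant digits.
Collected in SI base units: W = 686.4 N, H = 3.799e+08 Pa, K = 7.452e-07.
Worn volume V = K·W·L/H = 7.452e-07 · 686.4 · 675.1 / 3.799e+08 = 9.090e-10 m³.

value=9.090e-10 m^3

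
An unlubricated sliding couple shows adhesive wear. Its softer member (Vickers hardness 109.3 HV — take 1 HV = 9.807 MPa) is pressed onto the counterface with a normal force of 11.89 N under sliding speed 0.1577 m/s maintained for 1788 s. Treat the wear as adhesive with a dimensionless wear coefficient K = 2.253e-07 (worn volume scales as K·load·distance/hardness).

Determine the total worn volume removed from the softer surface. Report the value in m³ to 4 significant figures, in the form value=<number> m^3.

value=7.047e-13 m^3

Each operation keeps full precision; shown intermediates are rounded; one last rounding, at 4 significant digits.
Distance covered L = v·t = 0.1577 m/s × 1788 s = 282.0 m.
Hardness H = 109.3 HV × 9.807 MPa/HV = 1072 MPa = 1.072e+09 Pa.
In SI base units, W = 11.89 N, H = 1.072e+09 Pa, K = 2.253e-07.
Archard volume V = K·W·L/H = 2.253e-07 · 11.89 · 282.0 / 1.072e+09 = 7.047e-13 m³.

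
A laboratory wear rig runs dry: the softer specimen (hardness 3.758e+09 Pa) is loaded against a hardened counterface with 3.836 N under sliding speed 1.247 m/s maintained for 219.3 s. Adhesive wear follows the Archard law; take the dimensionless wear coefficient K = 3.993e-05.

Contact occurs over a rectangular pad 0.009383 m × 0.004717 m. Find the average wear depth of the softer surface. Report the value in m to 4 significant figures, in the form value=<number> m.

value=2.518e-07 m

The computation carries exact precision, and intermediates appear rounded; one final rounding, at 4 significant figures.
Convert: Distance L = v·t = 1.247 m/s × 219.3 s = 273.5 m.
Convert: Contact area A = 0.009383 m × 0.004717 m = 4.426e-05 m².
Expressed in SI base units: W = 3.836 N, H = 3.758e+09 Pa, K = 3.993e-05.
Worn volume V = K·W·L/H = 3.993e-05 · 3.836 · 273.5 / 3.758e+09 = 1.115e-11 m³.
Depth h = V/A = 1.115e-11 / 4.426e-05 = 2.518e-07 m.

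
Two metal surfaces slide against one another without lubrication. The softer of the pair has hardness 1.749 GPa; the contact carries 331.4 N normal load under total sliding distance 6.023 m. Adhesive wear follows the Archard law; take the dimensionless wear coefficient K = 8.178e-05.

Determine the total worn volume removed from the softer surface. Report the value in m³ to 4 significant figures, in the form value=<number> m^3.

value=9.333e-11 m^3

All arithmetic runs at full precision, and intermediates are displayed rounded — rounded once at the end, at four significant digits.
Convert: Hardness H = 1.749 GPa = 1.749e+09 Pa.
Working in SI base units: W = 331.4 N, H = 1.749e+09 Pa, K = 8.178e-05.
Worn volume V = K·W·L/H = 8.178e-05 · 331.4 · 6.023 / 1.749e+09 = 9.333e-11 m³.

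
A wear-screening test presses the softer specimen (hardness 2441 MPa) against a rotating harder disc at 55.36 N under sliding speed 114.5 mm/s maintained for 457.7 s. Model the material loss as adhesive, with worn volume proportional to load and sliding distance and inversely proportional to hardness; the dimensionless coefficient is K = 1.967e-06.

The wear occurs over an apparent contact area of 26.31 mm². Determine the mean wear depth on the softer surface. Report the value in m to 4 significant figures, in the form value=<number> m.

Intermediates are shown rounded; all working math holds full float precision; rounded just once to 4 significant digits.
Sliding speed v = 114.5 mm/s = 0.1145 m/s. Sliding distance L = v·t = 0.1145 m/s × 457.7 s = 52.41 m.
Hardness H = 2441 MPa = 2.441e+09 Pa.
Contact area A = 26.31 mm² = 2.631e-05 m².
Expressed in SI base units: W = 55.36 N, H = 2.441e+09 Pa, K = 1.967e-06.
Wear volume V = K·W·L/H = 1.967e-06 · 55.36 · 52.41 / 2.441e+09 = 2.338e-12 m³.
Wear depth h = V/A = 2.338e-12 / 2.631e-05 = 8.886e-08 m.

value=8.886e-08 m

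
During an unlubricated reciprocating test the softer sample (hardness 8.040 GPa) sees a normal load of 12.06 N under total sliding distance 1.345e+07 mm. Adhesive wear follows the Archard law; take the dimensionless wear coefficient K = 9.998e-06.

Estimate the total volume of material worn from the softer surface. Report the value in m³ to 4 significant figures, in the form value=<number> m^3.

Intermediate values are displayed rounded, and every step carries exact precision. Rounded just once: 4 significant digits.
Convert: Path length L = 1.345e+07 mm = 1.345e+04 m.
Convert: Hardness H = 8.040 GPa = 8.040e+09 Pa.
In SI base units, W = 12.06 N, H = 8.040e+09 Pa, K = 9.998e-06.
Archard volume V = K·W·L/H = 9.998e-06 · 12.06 · 1.345e+04 / 8.040e+09 = 2.017e-10 m³.

value=2.017e-10 m^3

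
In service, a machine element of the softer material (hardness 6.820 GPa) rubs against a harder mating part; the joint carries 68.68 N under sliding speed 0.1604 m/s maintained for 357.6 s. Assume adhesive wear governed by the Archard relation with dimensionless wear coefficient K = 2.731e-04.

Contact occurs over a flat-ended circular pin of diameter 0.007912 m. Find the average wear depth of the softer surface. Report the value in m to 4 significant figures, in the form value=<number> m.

Each operation maintains full precision, and intermediates are displayed rounded; one final rounding to 4 significant digits.
Path length L = v·t = 0.1604 m/s × 357.6 s = 57.36 m.
Hardness H = 6.820 GPa = 6.820e+09 Pa.
Contact area A = π·d²/4 = π·(0.007912 m)²/4 = 4.917e-05 m².
Collected in SI base units: W = 68.68 N, H = 6.820e+09 Pa, K = 2.731e-04.
Volume removed: V = K·W·L/H = 2.731e-04 · 68.68 · 57.36 / 6.820e+09 = 1.578e-10 m³.
Mean wear depth h = V/A = 1.578e-10 / 4.917e-05 = 3.209e-06 m.

value=3.209e-06 m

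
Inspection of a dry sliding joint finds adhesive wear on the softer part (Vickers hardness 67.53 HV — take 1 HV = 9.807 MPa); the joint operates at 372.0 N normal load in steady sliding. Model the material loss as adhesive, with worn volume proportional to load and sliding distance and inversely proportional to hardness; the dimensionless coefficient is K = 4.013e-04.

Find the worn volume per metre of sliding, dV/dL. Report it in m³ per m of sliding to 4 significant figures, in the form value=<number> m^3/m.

Intermediate values are displayed rounded. The algebra runs at full float precision — one last rounding, at four significant digits.
Convert: Hardness H = 67.53 HV × 9.807 MPa/HV = 662.3 MPa = 6.623e+08 Pa.
As SI base values: W = 372.0 N, H = 6.623e+08 Pa, K = 4.013e-04.
The wear rate dV/dL = K·W/H (independent of L): 4.013e-04 · 372.0 / 6.623e+08 = 2.254e-10 m³/m.

value=2.254e-10 m^3/m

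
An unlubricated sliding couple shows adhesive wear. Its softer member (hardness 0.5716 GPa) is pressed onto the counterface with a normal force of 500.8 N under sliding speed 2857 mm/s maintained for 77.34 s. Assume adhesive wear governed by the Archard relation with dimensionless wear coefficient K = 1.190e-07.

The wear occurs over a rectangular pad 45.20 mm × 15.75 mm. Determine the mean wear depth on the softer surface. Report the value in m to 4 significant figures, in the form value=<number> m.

Intermediate values are shown rounded — the computation runs at full precision, and a lone final rounding, at 4 significant digits.
Convert: Sliding speed v = 2857 mm/s = 2.857 m/s. Total distance L = v·t = 2.857 m/s × 77.34 s = 221.0 m.
Convert: Hardness H = 0.5716 GPa = 5.716e+08 Pa.
Convert: Pad sides 45.20 mm × 15.75 mm = 0.04520 m × 0.01575 m. Contact area A = 0.04520 m × 0.01575 m = 7.119e-04 m².
In SI base units: W = 500.8 N, H = 5.716e+08 Pa, K = 1.190e-07.
Volume removed: V = K·W·L/H = 1.190e-07 · 500.8 · 221.0 / 5.716e+08 = 2.304e-11 m³.
Mean wear depth h = V/A = 2.304e-11 / 7.119e-04 = 3.236e-08 m.

value=3.236e-08 m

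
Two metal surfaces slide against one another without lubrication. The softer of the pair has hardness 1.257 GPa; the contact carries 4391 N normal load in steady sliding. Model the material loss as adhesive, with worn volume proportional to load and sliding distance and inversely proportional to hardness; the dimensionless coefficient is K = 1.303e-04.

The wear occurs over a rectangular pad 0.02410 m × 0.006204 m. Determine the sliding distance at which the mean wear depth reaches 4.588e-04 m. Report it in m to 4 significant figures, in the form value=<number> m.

value=150.7 m

The computation maintains full precision; intermediate values appear rounded — a lone final rounding, at four significant digits.
Convert: Hardness H = 1.257 GPa = 1.257e+09 Pa.
Convert: Contact area A = 0.02410 m × 0.006204 m = 1.495e-04 m².
As SI base values: W = 4391 N, H = 1.257e+09 Pa, K = 1.303e-04.
Limit volume V_lim = h_lim·A = 4.588e-04 · 1.495e-04 = 6.860e-08 m³.
Sliding life L = V_lim·H/(K·W) = 6.860e-08 · 1.257e+09 / (1.303e-04 · 4391) = 150.7 m.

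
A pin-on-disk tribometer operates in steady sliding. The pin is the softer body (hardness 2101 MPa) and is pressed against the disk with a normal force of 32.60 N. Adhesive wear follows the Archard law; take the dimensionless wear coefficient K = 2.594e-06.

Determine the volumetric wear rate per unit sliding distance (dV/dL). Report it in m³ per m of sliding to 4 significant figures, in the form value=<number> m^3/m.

Each operation keeps full precision; the intermediates are displayed rounded; rounded once at the end: four significant digits.
Hardness H = 2101 MPa = 2.101e+09 Pa.
As SI base values: W = 32.60 N, H = 2.101e+09 Pa, K = 2.594e-06.
Rate of wear dV/dL = K·W/H, so: 2.594e-06 · 32.60 / 2.101e+09 = 4.025e-14 m³/m.

value=4.025e-14 m^3/m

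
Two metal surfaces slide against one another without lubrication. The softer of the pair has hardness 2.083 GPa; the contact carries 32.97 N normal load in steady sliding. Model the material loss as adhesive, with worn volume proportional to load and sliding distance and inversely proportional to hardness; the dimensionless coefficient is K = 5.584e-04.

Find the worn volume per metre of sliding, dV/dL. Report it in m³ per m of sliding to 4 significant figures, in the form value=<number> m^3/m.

Every step runs at full float precision — intermediates are printed rounded, and a lone final rounding: 4 significant figures.
Convert: Hardness H = 2.083 GPa = 2.083e+09 Pa.
In SI base units: W = 32.97 N, H = 2.083e+09 Pa, K = 5.584e-04.
Sliding wear rate dV/dL = K·W/H, per unit distance: 5.584e-04 · 32.97 / 2.083e+09 = 8.838e-12 m³/m.

value=8.838e-12 m^3/m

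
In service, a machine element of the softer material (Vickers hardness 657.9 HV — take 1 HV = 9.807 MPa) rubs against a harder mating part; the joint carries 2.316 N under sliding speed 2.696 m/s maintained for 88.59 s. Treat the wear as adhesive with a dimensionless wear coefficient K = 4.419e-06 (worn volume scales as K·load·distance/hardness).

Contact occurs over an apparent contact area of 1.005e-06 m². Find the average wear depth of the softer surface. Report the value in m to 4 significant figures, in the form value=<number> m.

Every step holds exact precision; the intermediates are printed rounded — one final rounding, at four significant figures.
Convert: Total distance L = v·t = 2.696 m/s × 88.59 s = 238.8 m.
Convert: Hardness H = 657.9 HV × 9.807 MPa/HV = 6452 MPa = 6.452e+09 Pa.
In SI base units: W = 2.316 N, H = 6.452e+09 Pa, K = 4.419e-06.
Worn volume V = K·W·L/H = 4.419e-06 · 2.316 · 238.8 / 6.452e+09 = 3.789e-13 m³.
Mean wear depth h = V/A = 3.789e-13 / 1.005e-06 = 3.770e-07 m.

value=3.770e-07 m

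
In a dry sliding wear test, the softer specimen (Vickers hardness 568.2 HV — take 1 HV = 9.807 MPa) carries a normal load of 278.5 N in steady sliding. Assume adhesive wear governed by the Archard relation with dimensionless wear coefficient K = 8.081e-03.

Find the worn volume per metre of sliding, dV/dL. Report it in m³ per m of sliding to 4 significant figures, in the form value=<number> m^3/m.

value=4.039e-10 m^3/m

All working math holds exact precision — intermediate values are printed rounded; one last rounding to 4 significant digits.
Convert: Hardness H = 568.2 HV × 9.807 MPa/HV = 5572 MPa = 5.572e+09 Pa.
SI base units throughout: W = 278.5 N, H = 5.572e+09 Pa, K = 8.081e-03.
Wear rate dV/dL = K·W/H, so: 8.081e-03 · 278.5 / 5.572e+09 = 4.039e-10 m³/m.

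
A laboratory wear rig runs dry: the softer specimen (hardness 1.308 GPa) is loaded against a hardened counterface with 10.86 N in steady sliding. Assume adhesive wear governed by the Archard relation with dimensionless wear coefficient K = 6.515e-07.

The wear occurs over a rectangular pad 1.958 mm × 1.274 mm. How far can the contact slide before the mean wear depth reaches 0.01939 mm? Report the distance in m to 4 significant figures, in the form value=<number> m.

value=8942 m

The computation carries full float precision; intermediates are printed rounded. Rounded just once: 4 significant figures.
Convert: Hardness H = 1.308 GPa = 1.308e+09 Pa.
Convert: Pad sides 1.958 mm × 1.274 mm = 0.001958 m × 0.001274 m. Contact area A = 0.001958 m × 0.001274 m = 2.494e-06 m².
Convert: Depth limit h_lim = 0.01939 mm = 1.939e-05 m.
Restated in SI base units: W = 10.86 N, H = 1.308e+09 Pa, K = 6.515e-07.
Permissible volume V_lim = h_lim·A = 1.939e-05 · 2.494e-06 = 4.837e-11 m³.
Life L = V_lim·H/(K·W) = 4.837e-11 · 1.308e+09 / (6.515e-07 · 10.86) = 8942 m.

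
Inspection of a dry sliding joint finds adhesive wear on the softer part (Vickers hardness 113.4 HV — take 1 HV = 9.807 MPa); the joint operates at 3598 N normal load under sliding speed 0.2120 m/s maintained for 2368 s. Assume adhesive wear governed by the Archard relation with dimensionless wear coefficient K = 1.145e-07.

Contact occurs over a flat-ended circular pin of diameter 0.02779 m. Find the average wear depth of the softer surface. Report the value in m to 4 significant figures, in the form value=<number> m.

value=3.066e-07 m

All arithmetic runs at full float precision, and displayed values are rounded; rounded just once: 4 significant digits.
Convert: The distance L = v·t = 0.2120 m/s × 2368 s = 502.0 m.
Convert: Hardness H = 113.4 HV × 9.807 MPa/HV = 1112 MPa = 1.112e+09 Pa.
Convert: Contact area A = π·d²/4 = π·(0.02779 m)²/4 = 6.066e-04 m².
Expressed in SI base units: W = 3598 N, H = 1.112e+09 Pa, K = 1.145e-07.
By Archard's law, V = K·W·L/H = 1.145e-07 · 3598 · 502.0 / 1.112e+09 = 1.860e-10 m³.
Mean depth h = V/A = 1.860e-10 / 6.066e-04 = 3.066e-07 m.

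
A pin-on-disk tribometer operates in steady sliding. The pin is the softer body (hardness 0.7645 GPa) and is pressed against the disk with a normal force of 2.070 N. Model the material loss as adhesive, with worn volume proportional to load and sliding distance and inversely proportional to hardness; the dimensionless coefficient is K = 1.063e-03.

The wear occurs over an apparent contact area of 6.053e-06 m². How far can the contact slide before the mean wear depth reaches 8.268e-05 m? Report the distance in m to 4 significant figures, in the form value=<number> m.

Printed values are rounded. All arithmetic runs at full float precision. Rounded just once: four significant digits.
Hardness H = 0.7645 GPa = 7.645e+08 Pa.
Working in SI base units: W = 2.070 N, H = 7.645e+08 Pa, K = 1.063e-03.
At the depth limit, V_lim = h_lim·A = 8.268e-05 · 6.053e-06 = 5.005e-10 m³.
Thus life L = V_lim·H/(K·W) = 5.005e-10 · 7.645e+08 / (1.063e-03 · 2.070) = 173.9 m.

value=173.9 m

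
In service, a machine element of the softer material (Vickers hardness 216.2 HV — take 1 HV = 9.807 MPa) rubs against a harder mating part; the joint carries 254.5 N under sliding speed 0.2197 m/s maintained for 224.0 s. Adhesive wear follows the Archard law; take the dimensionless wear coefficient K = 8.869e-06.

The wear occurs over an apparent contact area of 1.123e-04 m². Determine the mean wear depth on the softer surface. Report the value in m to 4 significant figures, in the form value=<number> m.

All arithmetic keeps full precision, and the intermediates are displayed rounded; rounded just once, at four significant figures.
Total distance L = v·t = 0.2197 m/s × 224.0 s = 49.21 m.
Hardness H = 216.2 HV × 9.807 MPa/HV = 2120 MPa = 2.120e+09 Pa.
Restated in SI base units: W = 254.5 N, H = 2.120e+09 Pa, K = 8.869e-06.
By Archard's law, V = K·W·L/H = 8.869e-06 · 254.5 · 49.21 / 2.120e+09 = 5.239e-11 m³.
Average depth h = V/A = 5.239e-11 / 1.123e-04 = 4.665e-07 m.

value=4.665e-07 m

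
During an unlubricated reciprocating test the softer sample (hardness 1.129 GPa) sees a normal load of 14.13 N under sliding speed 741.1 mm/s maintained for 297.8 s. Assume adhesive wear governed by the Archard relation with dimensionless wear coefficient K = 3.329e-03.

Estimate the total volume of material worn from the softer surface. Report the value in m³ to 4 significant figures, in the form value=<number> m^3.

value=9.195e-09 m^3

The computation maintains full float precision; the intermediates are shown rounded — one last rounding, at 4 significant digits.
Convert: Sliding speed v = 741.1 mm/s = 0.7411 m/s. Distance covered L = v·t = 0.7411 m/s × 297.8 s = 220.7 m.
Convert: Hardness H = 1.129 GPa = 1.129e+09 Pa.
Expressed in SI base units: W = 14.13 N, H = 1.129e+09 Pa, K = 3.329e-03.
Apply Archard: V = K·W·L/H = 3.329e-03 · 14.13 · 220.7 / 1.129e+09 = 9.195e-09 m³.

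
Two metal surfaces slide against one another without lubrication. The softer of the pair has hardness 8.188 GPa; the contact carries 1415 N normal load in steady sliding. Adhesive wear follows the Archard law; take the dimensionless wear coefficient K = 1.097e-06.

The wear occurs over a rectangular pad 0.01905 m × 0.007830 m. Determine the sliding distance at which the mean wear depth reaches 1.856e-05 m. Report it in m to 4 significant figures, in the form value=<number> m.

The intermediates are printed rounded; all arithmetic carries full float precision. Rounded once at the end to four significant figures.
Hardness H = 8.188 GPa = 8.188e+09 Pa.
Contact area A = 0.01905 m × 0.007830 m = 1.492e-04 m².
In SI base units: W = 1415 N, H = 8.188e+09 Pa, K = 1.097e-06.
Allowed volume V_lim = h_lim·A = 1.856e-05 · 1.492e-04 = 2.768e-09 m³.
Thus life L = V_lim·H/(K·W) = 2.768e-09 · 8.188e+09 / (1.097e-06 · 1415) = 1.460e+04 m.

value=1.460e+04 m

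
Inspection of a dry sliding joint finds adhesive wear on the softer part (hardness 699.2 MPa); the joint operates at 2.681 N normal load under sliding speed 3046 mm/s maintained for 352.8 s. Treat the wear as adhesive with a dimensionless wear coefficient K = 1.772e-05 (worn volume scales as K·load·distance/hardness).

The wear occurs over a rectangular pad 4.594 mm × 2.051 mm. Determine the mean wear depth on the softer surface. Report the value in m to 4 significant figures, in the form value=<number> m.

value=7.749e-06 m

All arithmetic holds full precision, and the intermediates are shown rounded; a lone final rounding, at four significant figures.
Convert: Sliding speed v = 3046 mm/s = 3.046 m/s. Path length L = v·t = 3.046 m/s × 352.8 s = 1075 m.
Convert: Hardness H = 699.2 MPa = 6.992e+08 Pa.
Convert: Pad sides 4.594 mm × 2.051 mm = 0.004594 m × 0.002051 m. Contact area A = 0.004594 m × 0.002051 m = 9.422e-06 m².
As SI base values: W = 2.681 N, H = 6.992e+08 Pa, K = 1.772e-05.
The Archard volume V = K·W·L/H = 1.772e-05 · 2.681 · 1075 / 6.992e+08 = 7.302e-11 m³.
Wear depth h = V/A = 7.302e-11 / 9.422e-06 = 7.749e-06 m.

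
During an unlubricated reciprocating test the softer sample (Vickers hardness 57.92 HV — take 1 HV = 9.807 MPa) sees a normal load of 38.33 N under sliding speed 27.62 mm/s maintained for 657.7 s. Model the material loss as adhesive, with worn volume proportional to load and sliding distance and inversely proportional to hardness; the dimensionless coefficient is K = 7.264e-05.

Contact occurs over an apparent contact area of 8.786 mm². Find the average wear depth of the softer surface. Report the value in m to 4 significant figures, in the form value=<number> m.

The algebra carries exact precision; intermediate values are printed rounded; one last rounding: 4 significant figures.
Sliding speed v = 27.62 mm/s = 0.02762 m/s. Distance L = v·t = 0.02762 m/s × 657.7 s = 18.17 m.
Hardness H = 57.92 HV × 9.807 MPa/HV = 568.0 MPa = 5.680e+08 Pa.
Contact area A = 8.786 mm² = 8.786e-06 m².
Expressed in SI base units: W = 38.33 N, H = 5.680e+08 Pa, K = 7.264e-05.
Wear volume V = K·W·L/H = 7.264e-05 · 38.33 · 18.17 / 5.680e+08 = 8.904e-11 m³.
Mean wear depth h = V/A = 8.904e-11 / 8.786e-06 = 1.013e-05 m.

value=1.013e-05 m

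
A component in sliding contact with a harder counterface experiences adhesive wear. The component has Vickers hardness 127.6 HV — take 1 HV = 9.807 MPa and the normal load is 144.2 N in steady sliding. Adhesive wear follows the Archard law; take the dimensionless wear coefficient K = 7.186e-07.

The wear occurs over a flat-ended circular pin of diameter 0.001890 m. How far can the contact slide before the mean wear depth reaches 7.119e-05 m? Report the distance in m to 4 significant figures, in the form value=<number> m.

value=2412 m

Intermediate values are displayed rounded; the computation keeps exact precision. Rounded once at the end to 4 significant digits.
Convert: Hardness H = 127.6 HV × 9.807 MPa/HV = 1251 MPa = 1.251e+09 Pa.
Convert: Contact area A = π·d²/4 = π·(0.001890 m)²/4 = 2.806e-06 m².
In SI base units, W = 144.2 N, H = 1.251e+09 Pa, K = 7.186e-07.
Allowed volume V_lim = h_lim·A = 7.119e-05 · 2.806e-06 = 1.997e-10 m³.
Sliding life L = V_lim·H/(K·W) = 1.997e-10 · 1.251e+09 / (7.186e-07 · 144.2) = 2412 m.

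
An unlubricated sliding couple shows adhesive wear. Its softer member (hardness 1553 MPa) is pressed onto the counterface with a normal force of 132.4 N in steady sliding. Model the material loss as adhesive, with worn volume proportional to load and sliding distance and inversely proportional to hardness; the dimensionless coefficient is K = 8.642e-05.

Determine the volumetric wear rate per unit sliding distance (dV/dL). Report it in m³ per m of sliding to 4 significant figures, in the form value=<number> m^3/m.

value=7.368e-12 m^3/m

Each operation maintains exact precision, and printed values are rounded, and one final rounding, at 4 significant digits.
Convert: Hardness H = 1553 MPa = 1.553e+09 Pa.
Working in SI base units: W = 132.4 N, H = 1.553e+09 Pa, K = 8.642e-05.
The wear rate dV/dL = K·W/H, per unit distance: 8.642e-05 · 132.4 / 1.553e+09 = 7.368e-12 m³/m.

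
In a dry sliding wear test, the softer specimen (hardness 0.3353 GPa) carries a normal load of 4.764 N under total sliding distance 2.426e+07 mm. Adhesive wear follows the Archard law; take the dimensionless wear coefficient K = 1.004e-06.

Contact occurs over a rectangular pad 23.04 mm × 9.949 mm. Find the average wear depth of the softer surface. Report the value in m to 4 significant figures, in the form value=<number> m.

value=1.510e-06 m

Intermediate values are displayed rounded, and all arithmetic keeps exact precision — rounded just once: 4 significant digits.
Convert: The distance L = 2.426e+07 mm = 2.426e+04 m.
Convert: Hardness H = 0.3353 GPa = 3.353e+08 Pa.
Convert: Pad sides 23.04 mm × 9.949 mm = 0.02304 m × 0.009949 m. Contact area A = 0.02304 m × 0.009949 m = 2.292e-04 m².
Collected in SI base units: W = 4.764 N, H = 3.353e+08 Pa, K = 1.004e-06.
Archard relation: V = K·W·L/H = 1.004e-06 · 4.764 · 2.426e+04 / 3.353e+08 = 3.461e-10 m³.
Wear depth h = V/A = 3.461e-10 / 2.292e-04 = 1.510e-06 m.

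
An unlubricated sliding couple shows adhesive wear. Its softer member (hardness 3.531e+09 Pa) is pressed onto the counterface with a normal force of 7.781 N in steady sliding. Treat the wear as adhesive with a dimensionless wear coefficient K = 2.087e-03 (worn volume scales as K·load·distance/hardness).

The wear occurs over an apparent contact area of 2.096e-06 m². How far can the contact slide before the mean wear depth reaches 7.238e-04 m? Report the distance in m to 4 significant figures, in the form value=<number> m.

value=329.9 m

Each operation runs at full float precision — intermediate values are shown rounded; one final rounding: four significant digits.
In SI base units, W = 7.781 N, H = 3.531e+09 Pa, K = 2.087e-03.
Allowed volume V_lim = h_lim·A = 7.238e-04 · 2.096e-06 = 1.517e-09 m³.
Inverting, life L = V_lim·H/(K·W) = 1.517e-09 · 3.531e+09 / (2.087e-03 · 7.781) = 329.9 m.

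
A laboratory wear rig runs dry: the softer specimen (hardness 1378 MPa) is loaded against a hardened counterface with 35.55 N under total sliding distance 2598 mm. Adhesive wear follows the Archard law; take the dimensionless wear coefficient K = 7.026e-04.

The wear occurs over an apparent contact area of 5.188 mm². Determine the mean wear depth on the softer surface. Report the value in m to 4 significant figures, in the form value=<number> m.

Intermediates are displayed rounded. All arithmetic carries full precision. Rounded just once: four significant digits.
Convert: Total distance L = 2598 mm = 2.598 m.
Convert: Hardness H = 1378 MPa = 1.378e+09 Pa.
Convert: Contact area A = 5.188 mm² = 5.188e-06 m².
As SI base values: W = 35.55 N, H = 1.378e+09 Pa, K = 7.026e-04.
Apply Archard: V = K·W·L/H = 7.026e-04 · 35.55 · 2.598 / 1.378e+09 = 4.709e-11 m³.
Mean wear depth h = V/A = 4.709e-11 / 5.188e-06 = 9.077e-06 m.

value=9.077e-06 m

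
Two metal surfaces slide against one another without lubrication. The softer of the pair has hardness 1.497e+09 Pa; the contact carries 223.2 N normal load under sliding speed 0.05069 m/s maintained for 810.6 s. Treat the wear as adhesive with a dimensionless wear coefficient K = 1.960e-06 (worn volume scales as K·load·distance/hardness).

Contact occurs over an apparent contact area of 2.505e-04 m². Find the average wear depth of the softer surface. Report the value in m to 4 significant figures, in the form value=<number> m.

The computation holds full float precision; intermediates are shown rounded; a lone final rounding: 4 significant figures.
Convert: Sliding distance L = v·t = 0.05069 m/s × 810.6 s = 41.09 m.
Restated in SI base units: W = 223.2 N, H = 1.497e+09 Pa, K = 1.960e-06.
Apply Archard: V = K·W·L/H = 1.960e-06 · 223.2 · 41.09 / 1.497e+09 = 1.201e-11 m³.
Wear depth h = V/A = 1.201e-11 / 2.505e-04 = 4.793e-08 m.

value=4.793e-08 m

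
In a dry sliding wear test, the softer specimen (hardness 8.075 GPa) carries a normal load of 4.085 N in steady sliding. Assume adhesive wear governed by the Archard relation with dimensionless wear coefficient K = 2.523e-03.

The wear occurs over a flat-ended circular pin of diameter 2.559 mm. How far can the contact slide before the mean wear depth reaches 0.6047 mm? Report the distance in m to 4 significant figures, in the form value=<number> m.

The intermediates are displayed rounded, and the algebra carries full precision. Rounded just once: four significant digits.
Convert: Hardness H = 8.075 GPa = 8.075e+09 Pa.
Convert: Pin diameter d = 2.559 mm = 0.002559 m. Contact area A = π·d²/4 = π·(0.002559 m)²/4 = 5.143e-06 m².
Convert: Depth limit h_lim = 0.6047 mm = 6.047e-04 m.
In SI base units: W = 4.085 N, H = 8.075e+09 Pa, K = 2.523e-03.
Permissible volume V_lim = h_lim·A = 6.047e-04 · 5.143e-06 = 3.110e-09 m³.
Life L = V_lim·H/(K·W) = 3.110e-09 · 8.075e+09 / (2.523e-03 · 4.085) = 2437 m.

value=2437 m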